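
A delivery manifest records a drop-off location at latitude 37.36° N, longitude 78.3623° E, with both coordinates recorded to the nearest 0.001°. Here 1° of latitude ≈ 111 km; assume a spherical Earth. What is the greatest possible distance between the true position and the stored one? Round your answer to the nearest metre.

71 metres

Rounding to 3 decimal places leaves each coordinate within ±0.0005° of the true value.
Latitude error → 0.0005 × 111000 = 55.5 m along the meridian.
East–west component at 37.36°: 0.0005° × 111000 × cos 37.36° ≈ 0.0005 × 88227.1 ≈ 44.1135 m.
The two errors are perpendicular, so the maximum displacement is √(55.5² + 44.1135²) ≈ 70.8961 m.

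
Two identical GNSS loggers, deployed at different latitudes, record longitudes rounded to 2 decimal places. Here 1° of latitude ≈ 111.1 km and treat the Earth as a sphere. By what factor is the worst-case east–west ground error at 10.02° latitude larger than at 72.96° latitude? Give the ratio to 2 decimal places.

3.36

Rounding to 2 decimal places leaves the longitude within ±0.005° of the true value.
Error at 10.02° = 0.005° × 111100 × cos 10.02° ≈ 555.5 × 0.9847 = 547.03 m.
Error at 72.96° = 0.005° × 111100 × cos 72.96° ≈ 555.5 × 0.2930 = 162.78 m.
The ratio reduces to cos 10.02° / cos 72.96° = 0.9847/0.2930 ≈ 3.3605.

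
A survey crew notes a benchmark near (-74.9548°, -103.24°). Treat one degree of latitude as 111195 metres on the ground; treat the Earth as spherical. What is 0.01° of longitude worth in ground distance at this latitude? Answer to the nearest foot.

0.01° of longitude at 74.9548° is 0.01 × 111195 × cos 74.9548° ≈ 0.01 × 28864.1 = 288.641 m.
In feet: 288.641 m ÷ 0.3048 ≈ 946.99 ft.

947 feet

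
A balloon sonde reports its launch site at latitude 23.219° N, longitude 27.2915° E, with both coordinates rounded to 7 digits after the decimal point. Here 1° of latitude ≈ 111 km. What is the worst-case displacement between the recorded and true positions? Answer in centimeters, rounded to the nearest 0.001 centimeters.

Rounding to 7 decimal places leaves each coordinate within ±5e-08° of the true value.
Latitude error → 5e-08 × 111000 = 0.00555 m along the meridian.
E–W at 23.219°: 5e-08° × 111000 × cos 23.219° = 5e-08 × 111000 × 0.9190 ≈ 0.00510048 m.
Combining orthogonally: (0.00555² + 0.00510048²)^½ ≈ 0.00753773 m.
That is 0.00753773 m = 0.75377 cm.

0.754 centimeters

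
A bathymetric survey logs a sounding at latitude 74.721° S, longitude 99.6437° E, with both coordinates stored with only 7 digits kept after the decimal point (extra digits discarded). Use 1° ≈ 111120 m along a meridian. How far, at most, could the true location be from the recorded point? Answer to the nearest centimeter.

Truncating at 7 decimal places can drop up to a full unit in the last place, so each coordinate may be off by as much as 1e-07°.
North–south component: 1e-07° × 111120 = 0.011112 m.
Longitude error → 1e-07 × 111120 × cos 74.721° = 1e-07 × 111120 × 0.2635 ≈ 0.00292823 m.
The two errors are perpendicular, so the maximum displacement is √(0.011112² + 0.00292823²) ≈ 0.0114913 m.
That is 0.0114913 m = 1.1491 cm.

1 centimeters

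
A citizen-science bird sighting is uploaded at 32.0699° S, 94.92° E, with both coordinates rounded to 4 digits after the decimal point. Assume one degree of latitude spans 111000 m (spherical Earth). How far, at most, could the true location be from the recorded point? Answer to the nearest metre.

Rounding to 4 decimal places leaves each coordinate within ±5e-05° of the true value.
Latitude error → 5e-05 × 111000 = 5.55 m along the meridian.
Longitude error → 5e-05 × 111000 × cos 32.0699° = 5e-05 × 111000 × 0.8474 ≈ 4.70308 m.
The two errors are perpendicular, so the maximum displacement is √(5.55² + 4.70308²) ≈ 7.27471 m.

7 metres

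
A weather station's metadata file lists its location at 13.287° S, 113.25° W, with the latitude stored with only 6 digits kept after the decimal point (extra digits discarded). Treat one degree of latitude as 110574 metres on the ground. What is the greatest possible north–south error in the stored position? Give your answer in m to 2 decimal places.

Truncating at 6 decimal places can drop up to a full unit in the last place, so the latitude may be off by as much as 1e-06°.
North–south distance: 1e-06° × 110574 m/° = 0.110574 m.

0.11 m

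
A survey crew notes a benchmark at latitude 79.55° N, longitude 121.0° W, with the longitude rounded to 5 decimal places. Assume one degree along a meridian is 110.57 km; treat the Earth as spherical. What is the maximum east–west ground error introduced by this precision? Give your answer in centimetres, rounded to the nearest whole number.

10 centimetres

Rounding to 5 decimal places leaves the longitude within ±5e-06° of the true value.
One degree of longitude at 79.55° is 110570 × cos 79.55° ≈ 110570 × 0.1814 = 20054.9 m.
So at most 5e-06° × 20054.9 ≈ 0.100274 m east–west.
That is 0.100274 m = 10.027 cm.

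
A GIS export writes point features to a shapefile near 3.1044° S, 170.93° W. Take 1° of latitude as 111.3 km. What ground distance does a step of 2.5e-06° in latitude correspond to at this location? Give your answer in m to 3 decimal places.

0.278 m

2.5e-06° × 111300 m/° = 0.27825 m.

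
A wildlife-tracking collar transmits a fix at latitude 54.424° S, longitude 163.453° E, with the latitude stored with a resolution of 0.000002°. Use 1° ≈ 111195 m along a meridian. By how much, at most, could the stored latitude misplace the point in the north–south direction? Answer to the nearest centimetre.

11 centimetres

With a 0.000002° grid the true value lies within half a step, ±0.000002°/2 = ±1e-06°, of the stored one.
North–south distance: 1e-06° × 111195 m/° = 0.111195 m.
That is 0.111195 m = 11.119 cm.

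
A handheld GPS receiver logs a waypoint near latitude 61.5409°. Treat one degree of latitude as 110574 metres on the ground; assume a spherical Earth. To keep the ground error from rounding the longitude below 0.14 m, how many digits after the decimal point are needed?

At 61.5409° one degree of longitude covers 110574 × cos 61.5409° ≈ 110574 × 0.4765 ≈ 52692 m.
With N decimal places the half-ulp bound is 0.5·10⁻ᴺ°, or 0.5·10⁻ᴺ × 52692 m on the ground.
Need 0.5 × 52692 × 10⁻ᴺ ≤ 0.14 → 10⁻ᴺ ≤ 5.314e-06, so N ≥ 5.27.
At 5 places the error can reach 0.263 m, but 6 places keeps it to 0.0263 m.

6 decimal places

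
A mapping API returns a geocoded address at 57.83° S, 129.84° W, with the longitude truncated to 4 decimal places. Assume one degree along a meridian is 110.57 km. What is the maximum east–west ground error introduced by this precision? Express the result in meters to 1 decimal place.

5.9 meters

Truncating at 4 decimal places can drop up to a full unit in the last place, so the longitude may be off by as much as 0.0001°.
Parallels shrink by cos φ, so at 57.83° a degree of longitude is 110570 × 0.5324 ≈ 58871.1 m.
So at most 0.0001° × 58871.1 ≈ 5.88711 m east–west.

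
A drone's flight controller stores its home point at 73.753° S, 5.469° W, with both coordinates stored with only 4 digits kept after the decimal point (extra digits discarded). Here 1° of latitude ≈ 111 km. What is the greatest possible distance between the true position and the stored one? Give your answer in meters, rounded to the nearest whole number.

12 meters

Truncating at 4 decimal places can drop up to a full unit in the last place, so each coordinate may be off by as much as 0.0001°.
North–south component: 0.0001° × 111000 = 11.1 m.
Longitude error → 0.0001 × 111000 × cos 73.753° = 0.0001 × 111000 × 0.2798 ≈ 3.10554 m.
The two errors are perpendicular, so the maximum displacement is √(11.1² + 3.10554²) ≈ 11.5262 m.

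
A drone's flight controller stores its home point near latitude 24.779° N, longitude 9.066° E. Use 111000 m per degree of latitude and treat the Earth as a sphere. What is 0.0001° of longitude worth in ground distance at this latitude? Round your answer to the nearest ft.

33 ft

0.0001° of longitude at 24.779° is 0.0001 × 111000 × cos 24.779° ≈ 0.0001 × 100780 = 10.078 m.
Converting: 10.078 m × 3.2808 ft/m ≈ 33.064 ft.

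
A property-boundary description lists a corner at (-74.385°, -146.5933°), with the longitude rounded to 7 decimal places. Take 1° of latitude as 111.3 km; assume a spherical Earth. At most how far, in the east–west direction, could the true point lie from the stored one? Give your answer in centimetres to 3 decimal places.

0.150 centimetres

Rounding to 7 decimal places leaves the longitude within ±5e-08° of the true value.
One degree of longitude at 74.385° is 111300 × cos 74.385° ≈ 111300 × 0.2692 = 29958.8 m.
Maximum E–W displacement: 5e-08 × 29958.8 = 0.00149794 m.
That is 0.00149794 m = 0.14979 cm.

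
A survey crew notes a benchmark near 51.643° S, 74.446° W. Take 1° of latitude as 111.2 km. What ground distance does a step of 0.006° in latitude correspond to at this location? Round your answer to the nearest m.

0.006° × 111200 m/° = 667.2 m.

667 m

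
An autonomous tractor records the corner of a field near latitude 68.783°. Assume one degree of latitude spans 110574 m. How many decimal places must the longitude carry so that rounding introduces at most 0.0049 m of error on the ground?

7

At 68.783° one degree of longitude covers 110574 × cos 68.783° ≈ 110574 × 0.3619 ≈ 40016.9 m.
N decimal places → at most half a unit in the last place, 0.5 × 10⁻ᴺ° = 40016.9/2 × 10⁻ᴺ m.
Setting 20008.4 × 10⁻ᴺ ≤ 0.0049 gives 10ᴺ ≥ 4.083e+06, i.e. N ≥ 6.61.
So 7 decimal places suffice (0.002 m); 6 would allow up to 0.02 m.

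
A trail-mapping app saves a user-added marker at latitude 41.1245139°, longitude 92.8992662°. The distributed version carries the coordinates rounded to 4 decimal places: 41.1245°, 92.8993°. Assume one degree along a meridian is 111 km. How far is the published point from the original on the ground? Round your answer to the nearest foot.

11 feet

The latitude changed by +0.0000139° and the longitude by -0.0000338°.
N–S: 0.0000139° × 111000 m/° = 1.5429 m.
East–west at this latitude: -0.0000338° × 111000 × cos 41.1245° ≈ -0.0000338 × 83614.3 = -2.82616 m.
Distance: √(1.5429² + 2.82616²) ≈ 3.2199 m.
Converting: 3.2199 m × 3.2808 ft/m ≈ 10.564 ft.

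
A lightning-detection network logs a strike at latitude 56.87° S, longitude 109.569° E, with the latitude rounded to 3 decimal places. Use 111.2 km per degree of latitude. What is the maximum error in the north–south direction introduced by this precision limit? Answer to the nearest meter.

56 meters

Rounding to 3 decimal places leaves the latitude within ±0.0005° of the true value.
North–south distance: 0.0005° × 111200 m/° = 55.6 m.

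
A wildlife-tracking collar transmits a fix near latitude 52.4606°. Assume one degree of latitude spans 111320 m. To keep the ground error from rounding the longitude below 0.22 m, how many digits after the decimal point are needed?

At 52.4606° one degree of longitude covers 111320 × cos 52.4606° ≈ 111320 × 0.6093 ≈ 67828 m.
Rounding to N decimal places gives at most 0.5 × 10⁻ᴺ degrees of error, i.e. 0.5 × 10⁻ᴺ × 67828 m.
Need 0.5 × 67828 × 10⁻ᴺ ≤ 0.22 → 10⁻ᴺ ≤ 6.487e-06, so N ≥ 5.19.
N = 5 would give 0.339 m (too coarse); N = 6 gives 0.0339 m ≤ 0.22 m.

6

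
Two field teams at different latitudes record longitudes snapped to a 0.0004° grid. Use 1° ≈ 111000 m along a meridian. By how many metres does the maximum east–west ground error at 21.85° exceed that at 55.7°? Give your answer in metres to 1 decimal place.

With a 0.0004° grid the true value lies within half a step, ±0.0004°/2 = ±0.0002°, of the stored one.
Error at 21.85° = 0.0002° × 111000 × cos 21.85° ≈ 22.2 × 0.9282 = 20.605 m.
Error at 55.7° = 0.0002° × 111000 × cos 55.7° ≈ 22.2 × 0.5635 = 12.51 m.
Difference: 20.605 − 12.51 = 8.0949 m.

8.1 metres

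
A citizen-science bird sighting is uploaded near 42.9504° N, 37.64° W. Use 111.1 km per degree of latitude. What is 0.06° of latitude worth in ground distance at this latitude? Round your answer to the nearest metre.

6666 metres

Along a meridian 0.06° is 0.06 × 111100 = 6666 m.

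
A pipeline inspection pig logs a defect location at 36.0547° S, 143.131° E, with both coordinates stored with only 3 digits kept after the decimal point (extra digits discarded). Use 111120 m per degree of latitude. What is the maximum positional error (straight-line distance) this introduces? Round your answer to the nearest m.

143 m

Truncating at 3 decimal places can drop up to a full unit in the last place, so each coordinate may be off by as much as 0.001°.
North–south component: 0.001° × 111120 = 111.12 m.
Longitude error → 0.001 × 111120 × cos 36.0547° = 0.001 × 111120 × 0.8085 ≈ 89.8356 m.
The two errors are perpendicular, so the maximum displacement is √(111.12² + 89.8356²) ≈ 142.892 m.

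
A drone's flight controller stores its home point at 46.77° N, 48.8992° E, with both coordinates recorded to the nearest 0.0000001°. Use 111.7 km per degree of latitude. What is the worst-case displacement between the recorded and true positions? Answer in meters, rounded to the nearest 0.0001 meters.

0.0068 meters

Rounding to 7 decimal places leaves each coordinate within ±5e-08° of the true value.
N–S: 5e-08° × 111700 m/° = 0.005585 m.
E–W at 46.77°: 5e-08° × 111700 × cos 46.77° = 5e-08 × 111700 × 0.6849 ≈ 0.00382533 m.
Combining orthogonally: (0.005585² + 0.00382533²)^½ ≈ 0.00676944 m.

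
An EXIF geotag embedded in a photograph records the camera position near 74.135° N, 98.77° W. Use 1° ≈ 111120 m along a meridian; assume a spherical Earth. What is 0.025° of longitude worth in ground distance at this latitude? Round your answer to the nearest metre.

0.025° of longitude at 74.135° is 0.025 × 111120 × cos 74.135° ≈ 0.025 × 30377.1 = 759.427 m.

759 metres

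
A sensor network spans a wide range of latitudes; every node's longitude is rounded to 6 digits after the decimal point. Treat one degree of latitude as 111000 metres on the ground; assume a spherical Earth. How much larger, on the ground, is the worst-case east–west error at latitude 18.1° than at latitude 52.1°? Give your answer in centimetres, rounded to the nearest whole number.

2 centimetres

Rounding to 6 decimal places leaves the longitude within ±5e-07° of the true value.
Error at 18.1° = 5e-07° × 111000 × cos 18.1° ≈ 0.0555 × 0.9505 = 0.052754 m.
Error at 52.1° = 5e-07° × 111000 × cos 52.1° ≈ 0.0555 × 0.6143 = 0.034093 m.
Difference: 0.052754 − 0.034093 = 0.018661 m.
That is 0.0186608 m = 1.8661 cm.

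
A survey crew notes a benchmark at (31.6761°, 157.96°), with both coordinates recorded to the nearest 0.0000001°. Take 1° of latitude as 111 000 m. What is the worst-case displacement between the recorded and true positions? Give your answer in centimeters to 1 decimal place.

Rounding to 7 decimal places leaves each coordinate within ±5e-08° of the true value.
North–south component: 5e-08° × 111000 = 0.00555 m.
East–west component at 31.6761°: 5e-08° × 111000 × cos 31.6761° ≈ 5e-08 × 94464.4 ≈ 0.00472322 m.
The two errors are perpendicular, so the maximum displacement is √(0.00555² + 0.00472322²) ≈ 0.00728775 m.
That is 0.00728775 m = 0.72877 cm.

0.7 centimeters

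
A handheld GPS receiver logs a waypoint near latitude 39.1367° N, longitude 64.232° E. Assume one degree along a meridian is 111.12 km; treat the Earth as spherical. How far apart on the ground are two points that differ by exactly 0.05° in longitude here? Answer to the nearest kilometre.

At 39.1367° a degree of longitude is 111120 × cos 39.1367° ≈ 86189.4 m, so 0.05° corresponds to 4309.47 m.
That is 4309.47 m = 4.3095 km.

4 kilometres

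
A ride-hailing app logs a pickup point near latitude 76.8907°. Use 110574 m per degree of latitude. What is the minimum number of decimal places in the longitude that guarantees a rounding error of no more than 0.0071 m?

At 76.8907° one degree of longitude covers 110574 × cos 76.8907° ≈ 110574 × 0.2268 ≈ 25079.2 m.
N decimal places → at most half a unit in the last place, 0.5 × 10⁻ᴺ° = 25079.2/2 × 10⁻ᴺ m.
Need 0.5 × 25079.2 × 10⁻ᴺ ≤ 0.0071 → 10⁻ᴺ ≤ 5.662e-07, so N ≥ 6.25.
N = 6 would give 0.0125 m (too coarse); N = 7 gives 0.00125 m ≤ 0.0071 m.

7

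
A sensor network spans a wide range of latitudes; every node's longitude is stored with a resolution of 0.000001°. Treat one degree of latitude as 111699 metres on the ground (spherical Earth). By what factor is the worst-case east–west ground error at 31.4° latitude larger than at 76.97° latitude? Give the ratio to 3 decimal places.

3.786

With a 0.000001° grid the true value lies within half a step, ±0.000001°/2 = ±5e-07°, of the stored one.
Error at 31.4° = 5e-07° × 111699 × cos 31.4° ≈ 0.055849 × 0.8536 = 0.04767 m.
Error at 76.97° = 5e-07° × 111699 × cos 76.97° ≈ 0.055849 × 0.2255 = 0.012592 m.
Ratio: 0.04767 / 0.012592 = cos 31.4° / cos 76.97° ≈ 3.7858.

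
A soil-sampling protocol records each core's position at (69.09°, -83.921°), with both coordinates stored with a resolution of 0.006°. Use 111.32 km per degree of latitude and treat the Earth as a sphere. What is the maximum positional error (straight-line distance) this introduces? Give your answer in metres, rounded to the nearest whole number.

355 metres

With a 0.006° grid the true value lies within half a step, ±0.006°/2 = ±0.003°, of the stored one.
North–south component: 0.003° × 111320 = 333.96 m.
Longitude error → 0.003 × 111320 × cos 69.09° = 0.003 × 111320 × 0.3569 ≈ 119.191 m.
Combining orthogonally: (333.96² + 119.191²)^½ ≈ 354.592 m.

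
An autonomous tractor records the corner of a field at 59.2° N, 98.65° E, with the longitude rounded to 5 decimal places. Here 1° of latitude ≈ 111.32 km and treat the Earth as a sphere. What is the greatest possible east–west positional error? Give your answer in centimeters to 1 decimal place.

28.5 centimeters

Rounding to 5 decimal places leaves the longitude within ±5e-06° of the true value.
Parallels shrink by cos φ, so at 59.2° a degree of longitude is 111320 × 0.5120 ≈ 57000.6 m.
So at most 5e-06° × 57000.6 ≈ 0.285003 m east–west.
That is 0.285003 m = 28.5 cm.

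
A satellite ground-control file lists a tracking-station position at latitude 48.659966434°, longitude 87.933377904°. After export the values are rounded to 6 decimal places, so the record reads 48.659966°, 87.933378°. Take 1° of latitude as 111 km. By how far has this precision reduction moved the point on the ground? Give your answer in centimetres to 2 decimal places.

Δlat = 48.659966434 − 48.659966 = +0.000000434°; Δlon = 87.933377904 − 87.933378 = -0.000000096°.
N–S: 0.000000434° × 111000 m/° = 0.048174 m.
E–W at 48.66°: -0.000000096° × 111000 × cos 48.66° = -0.000000096 × 111000 × 0.6605 ≈ -0.00703857 m.
Combined displacement = (0.048174² + 0.00703857²)^½ ≈ 0.0486855 m.
That is 0.0486855 m = 4.8685 cm.

4.87 centimetres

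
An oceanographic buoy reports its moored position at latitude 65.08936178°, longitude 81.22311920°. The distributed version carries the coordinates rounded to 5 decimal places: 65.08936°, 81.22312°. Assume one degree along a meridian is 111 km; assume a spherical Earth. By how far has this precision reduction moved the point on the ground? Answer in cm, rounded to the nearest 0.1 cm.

The latitude changed by +0.00000178° and the longitude by -0.00000080°.
North–south shift: 0.00000178 × 111000 = 0.19758 m.
East–west at this latitude: -0.00000080° × 111000 × cos 65.0894° ≈ -0.00000080 × 46753.7 = -0.0374029 m.
Hypotenuse of the two orthogonal shifts: √(0.19758² + 0.0374029²) = 0.201089 m.
That is 0.201089 m = 20.109 cm.

20.1 cm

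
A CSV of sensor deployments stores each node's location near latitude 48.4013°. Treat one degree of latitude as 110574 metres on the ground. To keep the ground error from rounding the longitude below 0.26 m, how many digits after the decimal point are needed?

At 48.4013° one degree of longitude covers 110574 × cos 48.4013° ≈ 110574 × 0.6639 ≈ 73411.1 m.
N decimal places → at most half a unit in the last place, 0.5 × 10⁻ᴺ° = 73411.1/2 × 10⁻ᴺ m.
Need 0.5 × 73411.1 × 10⁻ᴺ ≤ 0.26 → 10⁻ᴺ ≤ 7.083e-06, so N ≥ 5.15.
At 5 places the error can reach 0.367 m, but 6 places keeps it to 0.0367 m.

6 decimal places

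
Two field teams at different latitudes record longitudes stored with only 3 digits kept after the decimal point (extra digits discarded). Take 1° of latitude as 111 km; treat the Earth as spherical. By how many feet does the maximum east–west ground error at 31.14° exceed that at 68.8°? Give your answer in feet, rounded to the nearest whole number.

180 feet

Truncating at 3 decimal places can drop up to a full unit in the last place, so the longitude may be off by as much as 0.001°.
At 31.14°: 0.001° × 111000 × cos 31.14° = 0.001 × 111000 × 0.8559 ≈ 95.006 m.
Error at 68.8° = 0.001° × 111000 × cos 68.8° ≈ 111 × 0.3616 = 40.14 m.
So the lower-latitude error exceeds the higher by 95.006 − 40.14 = 54.865 m.
Converting: 54.8653 m × 3.2808 ft/m ≈ 180 ft.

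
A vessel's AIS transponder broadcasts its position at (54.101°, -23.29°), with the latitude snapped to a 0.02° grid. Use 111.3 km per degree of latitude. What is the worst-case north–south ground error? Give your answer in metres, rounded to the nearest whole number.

With a 0.02° grid the true value lies within half a step, ±0.02°/2 = ±0.01°, of the stored one.
So the N–S error is at most 0.01 × 111300 = 1113 m.

1113 metres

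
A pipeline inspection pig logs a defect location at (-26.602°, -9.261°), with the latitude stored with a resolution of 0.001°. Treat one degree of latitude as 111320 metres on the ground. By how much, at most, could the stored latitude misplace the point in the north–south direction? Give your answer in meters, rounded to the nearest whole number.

With a 0.001° grid the true value lies within half a step, ±0.001°/2 = ±0.0005°, of the stored one.
Along the meridian that is 0.0005° × 111320 m/° = 55.66 m.

56 meters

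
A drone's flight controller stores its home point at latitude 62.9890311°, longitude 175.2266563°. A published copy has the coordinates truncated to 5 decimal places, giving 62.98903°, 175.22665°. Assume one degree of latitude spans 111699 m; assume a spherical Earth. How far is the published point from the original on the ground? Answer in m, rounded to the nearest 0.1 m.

0.3 m

Δlat = 62.9890311 − 62.98903 = +0.0000011°; Δlon = 175.2266563 − 175.22665 = +0.0000063°.
North–south shift: 0.0000011 × 111699 = 0.122869 m.
East–west at this latitude: 0.0000063° × 111699 × cos 62.989° ≈ 0.0000063 × 50729.3 = 0.319595 m.
Combined displacement = (0.122869² + 0.319595²)^½ ≈ 0.3424 m.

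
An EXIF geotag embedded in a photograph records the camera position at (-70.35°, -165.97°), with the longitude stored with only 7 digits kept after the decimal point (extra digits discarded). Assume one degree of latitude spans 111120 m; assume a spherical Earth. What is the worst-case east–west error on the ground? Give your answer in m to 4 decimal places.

Truncating at 7 decimal places can drop up to a full unit in the last place, so the longitude may be off by as much as 1e-07°.
Parallels shrink by cos φ, so at 70.35° a degree of longitude is 111120 × 0.3363 ≈ 37366.7 m.
So at most 1e-07° × 37366.7 ≈ 0.00373667 m east–west.

0.0037 m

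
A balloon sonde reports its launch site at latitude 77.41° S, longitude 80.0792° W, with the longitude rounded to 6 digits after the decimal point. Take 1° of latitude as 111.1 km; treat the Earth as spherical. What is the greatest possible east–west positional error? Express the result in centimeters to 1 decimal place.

Rounding to 6 decimal places leaves the longitude within ±5e-07° of the true value.
One degree of longitude at 77.41° is 111100 × cos 77.41° ≈ 111100 × 0.2180 = 24216.8 m.
Maximum E–W displacement: 5e-07 × 24216.8 = 0.0121084 m.
That is 0.0121084 m = 1.2108 cm.

1.2 centimeters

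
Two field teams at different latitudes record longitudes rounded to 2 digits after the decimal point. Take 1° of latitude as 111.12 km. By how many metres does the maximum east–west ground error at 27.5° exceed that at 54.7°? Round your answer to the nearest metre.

Rounding to 2 decimal places leaves the longitude within ±0.005° of the true value.
Error at 27.5° = 0.005° × 111120 × cos 27.5° ≈ 555.6 × 0.8870 = 492.82 m.
At 54.7°: 0.005° × 111120 × cos 54.7° = 0.005 × 111120 × 0.5779 ≈ 321.06 m.
So the lower-latitude error exceeds the higher by 492.82 − 321.06 = 171.77 m.

172 metres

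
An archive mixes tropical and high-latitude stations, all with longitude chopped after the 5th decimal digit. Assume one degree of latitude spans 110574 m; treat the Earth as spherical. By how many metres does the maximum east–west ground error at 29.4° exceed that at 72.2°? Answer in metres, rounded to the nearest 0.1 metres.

Truncating at 5 decimal places can drop up to a full unit in the last place, so the longitude may be off by as much as 1e-05°.
Error at 29.4° = 1e-05° × 110574 × cos 29.4° ≈ 1.1057 × 0.8712 = 0.96334 m.
Error at 72.2° = 1e-05° × 110574 × cos 72.2° ≈ 1.1057 × 0.3057 = 0.33802 m.
Difference: 0.96334 − 0.33802 = 0.62532 m.

0.6 metres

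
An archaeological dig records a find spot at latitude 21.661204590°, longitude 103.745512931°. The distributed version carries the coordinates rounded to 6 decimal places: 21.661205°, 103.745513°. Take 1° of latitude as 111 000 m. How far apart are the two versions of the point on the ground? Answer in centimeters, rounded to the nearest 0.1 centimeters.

4.6 centimeters

The latitude changed by -0.000000410° and the longitude by -0.000000069°.
North–south shift: -0.000000410 × 111000 = -0.04551 m.
East–west at this latitude: -0.000000069° × 111000 × cos 21.6612° ≈ -0.000000069 × 103161 = -0.00711814 m.
Hypotenuse of the two orthogonal shifts: √(0.04551² + 0.00711814²) = 0.0460633 m.
That is 0.0460633 m = 4.6063 cm.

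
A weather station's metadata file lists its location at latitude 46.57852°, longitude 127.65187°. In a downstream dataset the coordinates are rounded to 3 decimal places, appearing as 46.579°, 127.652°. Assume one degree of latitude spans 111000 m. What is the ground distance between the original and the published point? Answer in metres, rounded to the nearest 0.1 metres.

54.2 metres

Δlat = 46.57852 − 46.579 = -0.00048°; Δlon = 127.65187 − 127.652 = -0.00013°.
N–S: -0.00048° × 111000 m/° = -53.28 m.
E–W at 46.579°: -0.00013° × 111000 × cos 46.579° = -0.00013 × 111000 × 0.6874 ≈ -9.91851 m.
Hypotenuse of the two orthogonal shifts: √(53.28² + 9.91851²) = 54.1953 m.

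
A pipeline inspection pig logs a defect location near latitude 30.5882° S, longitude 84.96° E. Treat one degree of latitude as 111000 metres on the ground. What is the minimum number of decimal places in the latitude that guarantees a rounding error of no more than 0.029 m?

One degree of latitude covers 111000 m.
With N decimal places the half-ulp bound is 0.5·10⁻ᴺ°, or 0.5·10⁻ᴺ × 111000 m on the ground.
Need 0.5 × 111000 × 10⁻ᴺ ≤ 0.029 → 10⁻ᴺ ≤ 5.225e-07, so N ≥ 6.28.
At 6 places the error can reach 0.0555 m, but 7 places keeps it to 0.00555 m.

7 decimal places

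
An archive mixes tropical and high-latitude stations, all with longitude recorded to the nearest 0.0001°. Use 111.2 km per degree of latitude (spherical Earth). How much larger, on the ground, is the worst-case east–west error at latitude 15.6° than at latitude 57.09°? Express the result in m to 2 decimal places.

Rounding to 4 decimal places leaves the longitude within ±5e-05° of the true value.
Error at 15.6° = 5e-05° × 111200 × cos 15.6° ≈ 5.56 × 0.9632 = 5.3552 m.
Error at 57.09° = 5e-05° × 111200 × cos 57.09° ≈ 5.56 × 0.5433 = 3.0209 m.
So the lower-latitude error exceeds the higher by 5.3552 − 3.0209 = 2.3343 m.

2.33 m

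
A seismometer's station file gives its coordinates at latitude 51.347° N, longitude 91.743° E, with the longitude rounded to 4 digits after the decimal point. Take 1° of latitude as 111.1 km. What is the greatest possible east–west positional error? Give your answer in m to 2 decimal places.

Rounding to 4 decimal places leaves the longitude within ±5e-05° of the true value.
Parallels shrink by cos φ, so at 51.347° a degree of longitude is 111100 × 0.6246 ≈ 69393.3 m.
East–west error: 5e-05° × 69393.3 m/° ≈ 3.46967 m.

3.47 m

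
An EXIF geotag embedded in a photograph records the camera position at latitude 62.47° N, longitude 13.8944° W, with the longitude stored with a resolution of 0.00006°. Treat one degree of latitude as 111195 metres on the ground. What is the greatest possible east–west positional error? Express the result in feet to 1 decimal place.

With a 0.00006° grid the true value lies within half a step, ±0.00006°/2 = ±3e-05°, of the stored one.
Parallels shrink by cos φ, so at 62.47° a degree of longitude is 111195 × 0.4622 ≈ 51395.8 m.
So at most 3e-05° × 51395.8 ≈ 1.54187 m east–west.
In feet: 1.54187 m ÷ 0.3048 ≈ 5.0586 ft.

5.1 feet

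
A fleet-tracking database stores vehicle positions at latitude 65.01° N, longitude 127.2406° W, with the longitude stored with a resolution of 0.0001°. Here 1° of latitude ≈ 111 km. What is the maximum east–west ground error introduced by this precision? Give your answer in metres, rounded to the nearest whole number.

2 metres

With a 0.0001° grid the true value lies within half a step, ±0.0001°/2 = ±5e-05°, of the stored one.
At latitude 65.01° a degree of longitude spans 111000 m × cos 65.01° = 111000 × 0.4225 ≈ 46893.1 m.
So at most 5e-05° × 46893.1 ≈ 2.34465 m east–west.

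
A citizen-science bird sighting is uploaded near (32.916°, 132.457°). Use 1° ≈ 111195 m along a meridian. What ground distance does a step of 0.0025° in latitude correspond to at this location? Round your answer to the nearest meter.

278 meters

Along a meridian 0.0025° is 0.0025 × 111195 = 277.988 m.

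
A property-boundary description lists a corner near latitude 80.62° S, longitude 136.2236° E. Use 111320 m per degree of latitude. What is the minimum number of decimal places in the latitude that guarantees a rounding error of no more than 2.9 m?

One degree of latitude covers 111320 m.
Rounding to N decimal places gives at most 0.5 × 10⁻ᴺ degrees of error, i.e. 0.5 × 10⁻ᴺ × 111320 m.
Setting 55660 × 10⁻ᴺ ≤ 2.9 gives 10ᴺ ≥ 1.919e+04, i.e. N ≥ 4.28.
At 4 places the error can reach 5.57 m, but 5 places keeps it to 0.557 m.

5 decimal places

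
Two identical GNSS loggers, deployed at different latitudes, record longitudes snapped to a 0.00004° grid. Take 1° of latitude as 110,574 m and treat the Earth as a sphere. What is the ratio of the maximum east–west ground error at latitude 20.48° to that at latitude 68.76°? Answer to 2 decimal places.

2.59

With a 0.00004° grid the true value lies within half a step, ±0.00004°/2 = ±2e-05°, of the stored one.
At 20.48°: 2e-05° × 110574 × cos 20.48° = 2e-05 × 110574 × 0.9368 ≈ 2.0717 m.
At 68.76°: 2e-05° × 110574 × cos 68.76° = 2e-05 × 110574 × 0.3623 ≈ 0.80116 m.
The ratio reduces to cos 20.48° / cos 68.76° = 0.9368/0.3623 ≈ 2.5859.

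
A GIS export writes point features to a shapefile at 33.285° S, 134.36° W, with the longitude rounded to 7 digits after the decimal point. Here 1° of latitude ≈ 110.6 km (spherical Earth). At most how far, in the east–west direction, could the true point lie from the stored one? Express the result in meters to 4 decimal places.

0.0046 meters

Rounding to 7 decimal places leaves the longitude within ±5e-08° of the true value.
Parallels shrink by cos φ, so at 33.285° a degree of longitude is 110600 × 0.8360 ≈ 92456.2 m.
So at most 5e-08° × 92456.2 ≈ 0.00462281 m east–west.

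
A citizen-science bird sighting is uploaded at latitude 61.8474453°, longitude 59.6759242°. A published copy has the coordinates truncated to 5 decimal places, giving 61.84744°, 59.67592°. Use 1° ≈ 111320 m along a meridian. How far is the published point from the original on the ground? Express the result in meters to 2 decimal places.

Δlat = 61.8474453 − 61.84744 = +0.0000053°; Δlon = 59.6759242 − 59.67592 = +0.0000042°.
North–south shift: 0.0000053 × 111320 = 0.589996 m.
East–west at this latitude: 0.0000042° × 111320 × cos 61.8474° ≈ 0.0000042 × 52523.1 = 0.220597 m.
Hypotenuse of the two orthogonal shifts: √(0.589996² + 0.220597²) = 0.629888 m.

0.63 meters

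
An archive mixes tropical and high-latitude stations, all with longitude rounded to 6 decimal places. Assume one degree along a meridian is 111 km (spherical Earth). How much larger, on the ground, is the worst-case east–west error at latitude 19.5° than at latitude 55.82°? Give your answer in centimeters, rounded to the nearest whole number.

2 centimeters

Rounding to 6 decimal places leaves the longitude within ±5e-07° of the true value.
Error at 19.5° = 5e-07° × 111000 × cos 19.5° ≈ 0.0555 × 0.9426 = 0.052317 m.
Error at 55.82° = 5e-07° × 111000 × cos 55.82° ≈ 0.0555 × 0.5618 = 0.03118 m.
So the lower-latitude error exceeds the higher by 0.052317 − 0.03118 = 0.021137 m.
That is 0.021137 m = 2.1137 cm.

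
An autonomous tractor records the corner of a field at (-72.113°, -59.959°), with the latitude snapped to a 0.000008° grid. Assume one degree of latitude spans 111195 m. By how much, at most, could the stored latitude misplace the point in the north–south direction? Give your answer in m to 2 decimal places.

With a 0.000008° grid the true value lies within half a step, ±0.000008°/2 = ±4e-06°, of the stored one.
Along the meridian that is 4e-06° × 111195 m/° = 0.44478 m.

0.44 m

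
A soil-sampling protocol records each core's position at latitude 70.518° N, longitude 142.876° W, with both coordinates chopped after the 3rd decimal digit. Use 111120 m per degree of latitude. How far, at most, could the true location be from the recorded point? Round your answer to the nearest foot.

Truncating at 3 decimal places can drop up to a full unit in the last place, so each coordinate may be off by as much as 0.001°.
Latitude error → 0.001 × 111120 = 111.12 m along the meridian.
E–W at 70.518°: 0.001° × 111120 × cos 70.518° = 0.001 × 111120 × 0.3335 ≈ 37.0597 m.
The two errors are perpendicular, so the maximum displacement is √(111.12² + 37.0597²) ≈ 117.137 m.
Converting: 117.137 m × 3.2808 ft/m ≈ 384.31 ft.

384 feet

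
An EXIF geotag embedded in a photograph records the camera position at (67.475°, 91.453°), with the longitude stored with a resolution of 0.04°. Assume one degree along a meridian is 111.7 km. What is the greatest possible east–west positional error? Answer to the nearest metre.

856 metres

With a 0.04° grid the true value lies within half a step, ±0.04°/2 = ±0.02°, of the stored one.
One degree of longitude at 67.475° is 111700 × cos 67.475° ≈ 111700 × 0.3831 = 42790.8 m.
East–west error: 0.02° × 42790.8 m/° ≈ 855.815 m.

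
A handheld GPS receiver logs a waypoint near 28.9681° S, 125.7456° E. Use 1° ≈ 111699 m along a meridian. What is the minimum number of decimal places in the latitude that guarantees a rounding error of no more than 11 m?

4 decimal places

One degree of latitude covers 111699 m.
N decimal places → at most half a unit in the last place, 0.5 × 10⁻ᴺ° = 111699/2 × 10⁻ᴺ m.
Need 0.5 × 111699 × 10⁻ᴺ ≤ 11 → 10⁻ᴺ ≤ 1.970e-04, so N ≥ 3.71.
So 4 decimal places suffice (5.58 m); 3 would allow up to 55.8 m.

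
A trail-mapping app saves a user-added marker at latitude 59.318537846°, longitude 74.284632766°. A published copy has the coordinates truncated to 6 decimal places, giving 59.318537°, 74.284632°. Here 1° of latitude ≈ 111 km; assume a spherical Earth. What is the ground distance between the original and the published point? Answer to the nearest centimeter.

10 centimeters

The latitude changed by +0.000000846° and the longitude by +0.000000766°.
N–S: 0.000000846° × 111000 m/° = 0.093906 m.
East–west at this latitude: 0.000000766° × 111000 × cos 59.3185° ≈ 0.000000766 × 56639.4 = 0.0433858 m.
Combined displacement = (0.093906² + 0.0433858²)^½ ≈ 0.103444 m.
That is 0.103444 m = 10.344 cm.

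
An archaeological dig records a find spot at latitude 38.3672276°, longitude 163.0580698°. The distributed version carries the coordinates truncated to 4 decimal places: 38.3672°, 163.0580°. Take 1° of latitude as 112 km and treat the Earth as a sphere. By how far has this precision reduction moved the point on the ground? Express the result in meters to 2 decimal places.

Δlat = 38.3672276 − 38.3672 = +0.0000276°; Δlon = 163.0580698 − 163.0580 = +0.0000698°.
North–south shift: 0.0000276 × 112000 = 3.0912 m.
East–west at this latitude: 0.0000698° × 112000 × cos 38.3672° ≈ 0.0000698 × 87813.5 = 6.12938 m.
Combined displacement = (3.0912² + 6.12938²)^½ ≈ 6.86475 m.

6.86 meters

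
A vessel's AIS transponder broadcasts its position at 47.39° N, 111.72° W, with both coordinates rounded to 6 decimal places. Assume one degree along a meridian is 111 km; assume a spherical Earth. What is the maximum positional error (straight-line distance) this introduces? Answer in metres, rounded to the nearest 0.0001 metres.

Rounding to 6 decimal places leaves each coordinate within ±5e-07° of the true value.
North–south component: 5e-07° × 111000 = 0.0555 m.
Longitude error → 5e-07 × 111000 × cos 47.39° = 5e-07 × 111000 × 0.6770 ≈ 0.0375737 m.
Combining orthogonally: (0.0555² + 0.0375737²)^½ ≈ 0.0670227 m.

0.0670 metres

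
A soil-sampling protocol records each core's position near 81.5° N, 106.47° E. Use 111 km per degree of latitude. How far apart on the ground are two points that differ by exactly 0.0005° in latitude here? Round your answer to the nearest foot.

182 feet

Along a meridian 0.0005° is 0.0005 × 111000 = 55.5 m.
In feet: 55.5 m ÷ 0.3048 ≈ 182.09 ft.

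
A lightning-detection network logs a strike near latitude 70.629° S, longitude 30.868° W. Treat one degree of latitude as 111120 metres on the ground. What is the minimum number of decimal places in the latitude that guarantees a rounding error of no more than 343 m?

One degree of latitude covers 111120 m.
N decimal places → at most half a unit in the last place, 0.5 × 10⁻ᴺ° = 111120/2 × 10⁻ᴺ m.
Need 0.5 × 111120 × 10⁻ᴺ ≤ 343 → 10⁻ᴺ ≤ 6.174e-03, so N ≥ 2.21.
N = 2 would give 556 m (too coarse); N = 3 gives 55.6 m ≤ 343 m.

3 decimal places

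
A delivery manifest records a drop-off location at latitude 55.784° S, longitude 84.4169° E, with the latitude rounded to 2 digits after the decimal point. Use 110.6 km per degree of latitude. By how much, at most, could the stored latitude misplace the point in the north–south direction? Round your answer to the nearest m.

553 m

Rounding to 2 decimal places leaves the latitude within ±0.005° of the true value.
Along the meridian that is 0.005° × 110600 m/° = 553 m.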